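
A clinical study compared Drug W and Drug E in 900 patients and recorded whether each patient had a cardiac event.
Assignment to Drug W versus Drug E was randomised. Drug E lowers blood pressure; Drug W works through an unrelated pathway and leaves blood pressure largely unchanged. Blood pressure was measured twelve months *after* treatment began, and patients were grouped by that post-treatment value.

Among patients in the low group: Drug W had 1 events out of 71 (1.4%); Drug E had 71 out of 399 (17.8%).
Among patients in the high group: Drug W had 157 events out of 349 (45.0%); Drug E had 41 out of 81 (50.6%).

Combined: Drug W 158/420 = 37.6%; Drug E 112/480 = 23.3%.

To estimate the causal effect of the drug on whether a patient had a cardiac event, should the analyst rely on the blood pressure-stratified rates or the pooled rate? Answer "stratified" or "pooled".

pooled

Because the drug influences blood pressure, blood pressure is a post-treatment mediator, not a confounder. Stratifying on it would bias the estimate; the causal effect is the crude pooled difference.
Pooled: Drug W 37.6% vs Drug E 23.3%; Drug E is lower overall.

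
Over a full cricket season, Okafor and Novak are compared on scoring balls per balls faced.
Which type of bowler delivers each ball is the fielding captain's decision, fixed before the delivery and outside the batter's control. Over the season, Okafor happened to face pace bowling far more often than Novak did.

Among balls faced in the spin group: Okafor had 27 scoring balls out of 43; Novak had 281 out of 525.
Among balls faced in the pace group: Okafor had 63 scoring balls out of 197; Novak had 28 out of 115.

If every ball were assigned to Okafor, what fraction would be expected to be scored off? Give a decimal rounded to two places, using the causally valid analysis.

0.52

The imbalance in bowling type arose from how balls faced were allocated, not from anything the player did; and bowling type independently affects the outcome. The pooled gap is confounded — condition on bowling type.
Standardising Okafor to the population bowling type mix: 0.645·27/43 + 0.355·63/197 = 0.519.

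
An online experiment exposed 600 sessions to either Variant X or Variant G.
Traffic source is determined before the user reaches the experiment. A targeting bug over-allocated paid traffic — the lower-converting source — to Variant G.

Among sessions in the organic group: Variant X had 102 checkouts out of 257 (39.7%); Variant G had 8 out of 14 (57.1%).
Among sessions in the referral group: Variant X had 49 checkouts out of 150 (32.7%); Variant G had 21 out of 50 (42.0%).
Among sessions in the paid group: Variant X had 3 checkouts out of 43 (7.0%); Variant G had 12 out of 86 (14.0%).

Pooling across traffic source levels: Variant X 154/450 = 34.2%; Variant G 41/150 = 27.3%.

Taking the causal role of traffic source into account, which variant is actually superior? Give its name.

Variant G

The traffic source-specific comparison favours Variant G throughout, but the pooled figures favour Variant X. The question is whether to condition on traffic source.
Traffic source differs across variants for reasons unrelated to any effect of the variant itself, and it separately predicts the outcome — a classic confounder. We must compare within traffic source levels.
Within each level — organic: 39.7% vs 57.1%; referral: 32.7% vs 42.0%; paid: 7.0% vs 14.0% — Variant G is higher every time.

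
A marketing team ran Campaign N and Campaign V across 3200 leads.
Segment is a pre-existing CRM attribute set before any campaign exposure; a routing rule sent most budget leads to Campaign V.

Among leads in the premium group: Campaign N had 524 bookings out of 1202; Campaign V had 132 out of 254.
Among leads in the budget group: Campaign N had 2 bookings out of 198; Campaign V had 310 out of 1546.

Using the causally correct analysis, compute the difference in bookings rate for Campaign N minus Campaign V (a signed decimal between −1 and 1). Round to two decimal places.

Nothing the campaign does changes customer segment; the imbalance is an allocation artefact. With customer segment also predicting the outcome, the pooled figure is confounded, and the within-stratum comparison is the causal one.
Adjusting over the population distribution of customer segment: 0.455·(0.436−0.520) + 0.545·(0.010−0.201) = -0.142.

-0.14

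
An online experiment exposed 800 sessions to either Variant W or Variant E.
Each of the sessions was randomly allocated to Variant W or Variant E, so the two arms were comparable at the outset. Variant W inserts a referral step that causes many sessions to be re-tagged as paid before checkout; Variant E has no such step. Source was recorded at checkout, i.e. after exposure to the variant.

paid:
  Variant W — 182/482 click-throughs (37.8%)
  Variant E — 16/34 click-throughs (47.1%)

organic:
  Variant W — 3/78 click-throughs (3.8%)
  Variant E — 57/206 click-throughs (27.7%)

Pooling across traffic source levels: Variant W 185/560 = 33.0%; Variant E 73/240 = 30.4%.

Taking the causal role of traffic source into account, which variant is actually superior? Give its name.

Variant W

The stratified and pooled comparisons disagree (Variant E wins within each traffic source; Variant W wins overall), so the answer turns on the causal role of traffic source.
Traffic source lies on the pathway variant → traffic source → outcome, so adjusting for it blocks the indirect effect. For the total causal effect of variant, use the unadjusted pooled rates.
Pooled: Variant W 33.0% vs Variant E 30.4%; Variant W is higher overall.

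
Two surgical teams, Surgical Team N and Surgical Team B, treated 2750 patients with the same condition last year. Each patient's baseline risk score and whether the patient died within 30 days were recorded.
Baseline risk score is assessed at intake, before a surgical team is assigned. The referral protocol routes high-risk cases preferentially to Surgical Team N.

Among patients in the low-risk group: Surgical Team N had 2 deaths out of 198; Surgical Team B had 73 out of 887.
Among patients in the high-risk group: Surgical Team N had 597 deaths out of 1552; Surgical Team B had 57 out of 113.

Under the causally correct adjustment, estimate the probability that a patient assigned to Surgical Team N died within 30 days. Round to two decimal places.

Surgical Team N is lower inside every baseline risk score stratum but Surgical Team B is lower in aggregate. Whether to stratify depends on how baseline risk score relates to the surgical team.
Nothing the surgical team does changes baseline risk score; the imbalance is an allocation artefact. With baseline risk score also predicting the outcome, the pooled figure is confounded, and the within-stratum comparison is the causal one.
Standardising Surgical Team N to the population baseline risk score mix: 0.395·2/198 + 0.605·597/1552 = 0.237.

0.24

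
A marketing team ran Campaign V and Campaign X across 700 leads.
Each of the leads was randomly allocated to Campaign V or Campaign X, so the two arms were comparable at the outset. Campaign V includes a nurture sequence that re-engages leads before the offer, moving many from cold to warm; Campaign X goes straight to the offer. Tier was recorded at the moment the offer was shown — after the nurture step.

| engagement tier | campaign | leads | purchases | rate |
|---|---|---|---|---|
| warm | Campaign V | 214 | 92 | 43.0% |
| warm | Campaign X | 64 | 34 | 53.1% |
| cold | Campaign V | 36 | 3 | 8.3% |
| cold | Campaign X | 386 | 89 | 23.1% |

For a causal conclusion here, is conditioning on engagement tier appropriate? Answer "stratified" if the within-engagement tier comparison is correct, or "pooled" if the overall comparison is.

The stratified and pooled comparisons disagree (Campaign X wins within each engagement tier; Campaign V wins overall), so the answer turns on the causal role of engagement tier.
Engagement tier is downstream of the campaign. One should not condition on a consequence of treatment, so the overall rates are the right comparison.
Pooled: Campaign V 38.0% vs Campaign X 27.3%; Campaign V is higher overall.

pooled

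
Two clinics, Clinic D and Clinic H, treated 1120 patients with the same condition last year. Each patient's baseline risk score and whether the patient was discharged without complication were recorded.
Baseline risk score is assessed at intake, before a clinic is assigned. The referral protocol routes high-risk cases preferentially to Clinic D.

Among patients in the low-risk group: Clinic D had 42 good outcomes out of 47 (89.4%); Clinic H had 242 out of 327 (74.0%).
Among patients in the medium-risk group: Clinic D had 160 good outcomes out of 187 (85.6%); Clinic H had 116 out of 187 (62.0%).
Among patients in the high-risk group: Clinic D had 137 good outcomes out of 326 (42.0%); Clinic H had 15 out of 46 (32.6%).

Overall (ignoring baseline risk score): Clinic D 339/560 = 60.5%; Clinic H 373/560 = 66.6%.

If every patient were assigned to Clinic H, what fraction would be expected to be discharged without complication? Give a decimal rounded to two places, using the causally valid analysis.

0.56

Here baseline risk score is a common cause — it drives both which clinic a case falls under and the outcome. The crude comparison mixes populations; the stratum-specific rates are the causally relevant ones.
Standardising Clinic H to the population baseline risk score mix: 0.334·242/327 + 0.334·116/187 + 0.332·15/46 = 0.563.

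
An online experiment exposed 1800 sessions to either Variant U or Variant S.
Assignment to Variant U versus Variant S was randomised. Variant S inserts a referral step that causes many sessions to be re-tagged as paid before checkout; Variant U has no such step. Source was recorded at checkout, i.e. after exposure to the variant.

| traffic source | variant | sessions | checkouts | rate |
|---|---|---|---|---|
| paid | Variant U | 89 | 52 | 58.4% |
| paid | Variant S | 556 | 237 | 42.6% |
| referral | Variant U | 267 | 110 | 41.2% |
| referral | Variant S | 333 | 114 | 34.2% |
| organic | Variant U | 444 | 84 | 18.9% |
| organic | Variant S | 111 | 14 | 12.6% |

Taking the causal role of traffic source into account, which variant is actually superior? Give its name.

Variant S

Traffic source here is a post-treatment variable shaped by the variant; conditioning on it would introduce bias rather than remove it. The overall comparison is the causal one.
Pooled: Variant U 30.8% vs Variant S 36.5%; Variant S is higher overall.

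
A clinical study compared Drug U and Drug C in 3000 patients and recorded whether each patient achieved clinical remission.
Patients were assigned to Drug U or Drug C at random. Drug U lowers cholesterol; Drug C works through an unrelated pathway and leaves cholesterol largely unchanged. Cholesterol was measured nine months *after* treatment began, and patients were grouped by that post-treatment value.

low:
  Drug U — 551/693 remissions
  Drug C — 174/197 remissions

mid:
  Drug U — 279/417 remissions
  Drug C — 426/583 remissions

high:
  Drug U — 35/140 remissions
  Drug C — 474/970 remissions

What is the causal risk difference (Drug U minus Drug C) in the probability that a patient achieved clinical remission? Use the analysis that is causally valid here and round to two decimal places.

Cholesterol here is a post-treatment variable shaped by the drug; conditioning on it would introduce bias rather than remove it. The overall comparison is the causal one.
The causal difference is the pooled difference: 0.692 − 0.614 = +0.078.

+0.08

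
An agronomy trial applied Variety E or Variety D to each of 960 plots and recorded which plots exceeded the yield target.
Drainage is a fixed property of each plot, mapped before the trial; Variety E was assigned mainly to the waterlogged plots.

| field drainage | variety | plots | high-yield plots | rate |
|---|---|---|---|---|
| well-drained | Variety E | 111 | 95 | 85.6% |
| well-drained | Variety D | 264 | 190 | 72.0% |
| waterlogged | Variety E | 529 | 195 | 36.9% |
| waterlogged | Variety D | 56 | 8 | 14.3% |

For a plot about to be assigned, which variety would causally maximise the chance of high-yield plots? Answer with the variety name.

Variety E

Here field drainage is a common cause — it drives both which variety a case falls under and the outcome. The crude comparison mixes populations; the stratum-specific rates are the causally relevant ones.
Within each level — well-drained: 85.6% vs 72.0%; waterlogged: 36.9% vs 14.3% — Variety E is higher every time.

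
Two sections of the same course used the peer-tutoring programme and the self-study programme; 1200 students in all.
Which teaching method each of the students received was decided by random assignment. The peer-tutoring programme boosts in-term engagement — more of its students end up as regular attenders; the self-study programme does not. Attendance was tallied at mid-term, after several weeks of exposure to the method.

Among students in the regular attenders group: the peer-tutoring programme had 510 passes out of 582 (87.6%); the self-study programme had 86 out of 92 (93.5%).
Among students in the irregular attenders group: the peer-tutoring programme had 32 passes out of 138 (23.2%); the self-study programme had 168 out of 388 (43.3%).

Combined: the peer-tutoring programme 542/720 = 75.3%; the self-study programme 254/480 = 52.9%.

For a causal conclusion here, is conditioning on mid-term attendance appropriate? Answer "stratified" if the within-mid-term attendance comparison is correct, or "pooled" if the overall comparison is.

pooled

Mid-term attendance lies on the pathway teaching method → mid-term attendance → outcome, so adjusting for it blocks the indirect effect. For the total causal effect of teaching method, use the unadjusted pooled rates.
Pooled: the peer-tutoring programme 75.3% vs the self-study programme 52.9%; the peer-tutoring programme is higher overall.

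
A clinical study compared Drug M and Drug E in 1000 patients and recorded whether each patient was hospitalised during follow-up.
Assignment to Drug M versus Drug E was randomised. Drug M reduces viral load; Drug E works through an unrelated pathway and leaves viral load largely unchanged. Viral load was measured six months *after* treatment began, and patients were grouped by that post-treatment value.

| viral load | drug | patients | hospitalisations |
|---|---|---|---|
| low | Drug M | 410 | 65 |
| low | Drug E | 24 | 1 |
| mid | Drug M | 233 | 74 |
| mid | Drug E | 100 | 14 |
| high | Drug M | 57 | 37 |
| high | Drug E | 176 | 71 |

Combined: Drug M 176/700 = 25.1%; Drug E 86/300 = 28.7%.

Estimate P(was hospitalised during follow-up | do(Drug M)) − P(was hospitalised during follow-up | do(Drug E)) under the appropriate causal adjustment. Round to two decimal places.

Stratifying would compare drugs among patients the drugs themselves sorted into viral load groups — a form of selection on an intermediate. The unconditioned pooled rates give the total causal effect.
The causal difference is the pooled difference: 0.251 − 0.287 = -0.035.

-0.04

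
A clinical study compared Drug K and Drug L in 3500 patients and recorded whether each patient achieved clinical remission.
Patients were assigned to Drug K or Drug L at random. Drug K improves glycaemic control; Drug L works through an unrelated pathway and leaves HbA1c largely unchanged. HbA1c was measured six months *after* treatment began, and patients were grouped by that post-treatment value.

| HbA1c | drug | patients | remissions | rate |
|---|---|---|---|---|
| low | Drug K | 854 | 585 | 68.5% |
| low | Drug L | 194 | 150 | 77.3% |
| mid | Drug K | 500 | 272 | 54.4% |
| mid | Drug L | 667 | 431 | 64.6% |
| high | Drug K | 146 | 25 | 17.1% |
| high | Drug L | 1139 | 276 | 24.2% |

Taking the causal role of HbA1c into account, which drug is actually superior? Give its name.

The HbA1c-specific comparison favours Drug L throughout, but the pooled figures favour Drug K. The question is whether to condition on HbA1c.
HbA1c is downstream of the drug. One should not condition on a consequence of treatment, so the overall rates are the right comparison.
Pooled: Drug K 58.8% vs Drug L 42.9%; Drug K is higher overall.

Drug K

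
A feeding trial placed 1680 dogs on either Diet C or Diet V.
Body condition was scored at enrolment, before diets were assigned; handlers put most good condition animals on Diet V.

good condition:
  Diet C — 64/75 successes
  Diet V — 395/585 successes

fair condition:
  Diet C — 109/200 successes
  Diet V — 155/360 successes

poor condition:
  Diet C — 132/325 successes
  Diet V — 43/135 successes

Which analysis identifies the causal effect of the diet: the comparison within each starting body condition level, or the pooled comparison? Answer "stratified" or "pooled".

stratified

The starting body condition-specific comparison favours Diet C throughout, but the pooled figures favour Diet V. The question is whether to condition on starting body condition.
Starting body condition is set before the diet has any effect — it is not caused by the diet — and it independently drives the outcome. That makes it a confounder, so the causal comparison is within starting body condition levels.
Within each level — good condition: 85.3% vs 67.5%; fair condition: 54.5% vs 43.1%; poor condition: 40.6% vs 31.9% — Diet C is higher every time.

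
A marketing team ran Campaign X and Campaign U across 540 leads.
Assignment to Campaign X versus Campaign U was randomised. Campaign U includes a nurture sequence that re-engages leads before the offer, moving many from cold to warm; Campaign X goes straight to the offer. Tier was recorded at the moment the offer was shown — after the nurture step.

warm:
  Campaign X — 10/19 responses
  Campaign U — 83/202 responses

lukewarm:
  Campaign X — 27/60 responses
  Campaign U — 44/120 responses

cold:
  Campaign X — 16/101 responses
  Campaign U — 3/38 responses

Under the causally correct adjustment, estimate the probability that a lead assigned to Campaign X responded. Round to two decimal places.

Within every engagement tier level Campaign X has the higher rate, yet pooled Campaign U does — Simpson's reversal.
Engagement tier is downstream of the campaign. One should not condition on a consequence of treatment, so the overall rates are the right comparison.
So P(outcome | do(Campaign X)) is just the pooled rate for Campaign X: 53/180 = 0.294.

0.29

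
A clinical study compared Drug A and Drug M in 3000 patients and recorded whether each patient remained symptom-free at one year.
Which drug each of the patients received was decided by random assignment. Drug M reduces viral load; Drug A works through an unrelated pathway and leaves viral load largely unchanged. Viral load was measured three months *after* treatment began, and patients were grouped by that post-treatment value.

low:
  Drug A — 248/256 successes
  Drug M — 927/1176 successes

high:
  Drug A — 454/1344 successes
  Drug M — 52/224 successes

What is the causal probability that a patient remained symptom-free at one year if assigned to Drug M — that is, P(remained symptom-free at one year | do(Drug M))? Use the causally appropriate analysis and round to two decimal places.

0.70

Drug A is higher inside every viral load stratum but Drug M is higher in aggregate. Whether to stratify depends on how viral load relates to the drug.
Stratifying would compare drugs among patients the drugs themselves sorted into viral load groups — a form of selection on an intermediate. The unconditioned pooled rates give the total causal effect.
So P(outcome | do(Drug M)) is just the pooled rate for Drug M: 979/1400 = 0.699.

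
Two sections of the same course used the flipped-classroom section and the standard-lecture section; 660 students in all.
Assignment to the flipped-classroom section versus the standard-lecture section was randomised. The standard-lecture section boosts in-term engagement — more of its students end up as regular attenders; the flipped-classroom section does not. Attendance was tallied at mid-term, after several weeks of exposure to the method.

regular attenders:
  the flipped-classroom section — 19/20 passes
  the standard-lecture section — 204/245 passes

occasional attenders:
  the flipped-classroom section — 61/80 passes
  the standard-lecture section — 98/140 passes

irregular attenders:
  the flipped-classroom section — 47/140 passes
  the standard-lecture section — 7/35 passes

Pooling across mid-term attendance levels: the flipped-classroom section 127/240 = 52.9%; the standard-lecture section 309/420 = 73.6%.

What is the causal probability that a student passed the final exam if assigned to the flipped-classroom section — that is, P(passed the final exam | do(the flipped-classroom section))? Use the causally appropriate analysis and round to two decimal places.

0.53

Mid-term attendance here is a post-treatment variable shaped by the teaching method; conditioning on it would introduce bias rather than remove it. The overall comparison is the causal one.
So P(outcome | do(the flipped-classroom section)) is just the pooled rate for the flipped-classroom section: 127/240 = 0.529.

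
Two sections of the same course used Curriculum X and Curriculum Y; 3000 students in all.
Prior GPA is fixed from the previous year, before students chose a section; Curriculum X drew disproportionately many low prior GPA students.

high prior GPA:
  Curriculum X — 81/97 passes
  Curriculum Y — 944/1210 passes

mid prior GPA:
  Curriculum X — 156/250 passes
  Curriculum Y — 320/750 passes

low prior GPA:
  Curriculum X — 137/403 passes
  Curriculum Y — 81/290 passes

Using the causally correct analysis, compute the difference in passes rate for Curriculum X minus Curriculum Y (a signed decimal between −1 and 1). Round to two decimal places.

+0.10

Prior GPA band satisfies the back-door criterion: it is not a descendant of the teaching method, and it blocks the spurious path from teaching method to outcome. Adjusting for it (i.e., using the within-prior GPA band rates) gives the causal effect.
Adjusting over the population distribution of prior GPA band: 0.436·(0.835−0.780) + 0.333·(0.624−0.427) + 0.231·(0.340−0.279) = +0.104.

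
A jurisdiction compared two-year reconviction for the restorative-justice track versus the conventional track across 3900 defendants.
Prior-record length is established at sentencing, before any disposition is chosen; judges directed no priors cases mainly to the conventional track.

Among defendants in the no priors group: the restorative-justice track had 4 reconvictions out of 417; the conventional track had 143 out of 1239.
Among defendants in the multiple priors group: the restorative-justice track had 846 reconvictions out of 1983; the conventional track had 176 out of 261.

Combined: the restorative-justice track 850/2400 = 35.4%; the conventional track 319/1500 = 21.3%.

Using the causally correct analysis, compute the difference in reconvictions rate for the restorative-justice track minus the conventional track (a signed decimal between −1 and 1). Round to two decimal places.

Prior-record length is set before the disposition has any effect — it is not caused by the disposition — and it independently drives the outcome. That makes it a confounder, so the causal comparison is within prior-record length levels.
Adjusting over the population distribution of prior-record length: 0.425·(0.010−0.115) + 0.575·(0.427−0.674) = -0.187.

-0.19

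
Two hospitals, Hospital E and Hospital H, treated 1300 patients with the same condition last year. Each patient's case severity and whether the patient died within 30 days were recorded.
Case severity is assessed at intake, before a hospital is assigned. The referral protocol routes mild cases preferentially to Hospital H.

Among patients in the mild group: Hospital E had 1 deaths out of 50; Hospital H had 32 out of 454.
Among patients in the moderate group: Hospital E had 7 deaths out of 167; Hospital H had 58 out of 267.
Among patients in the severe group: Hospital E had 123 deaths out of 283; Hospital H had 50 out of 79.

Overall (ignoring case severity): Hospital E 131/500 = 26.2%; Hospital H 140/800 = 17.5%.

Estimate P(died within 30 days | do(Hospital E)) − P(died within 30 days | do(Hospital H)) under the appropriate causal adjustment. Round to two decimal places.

Here case severity is a common cause — it drives both which hospital a case falls under and the outcome. The crude comparison mixes populations; the stratum-specific rates are the causally relevant ones.
Adjusting over the population distribution of case severity: 0.388·(0.020−0.070) + 0.334·(0.042−0.217) + 0.278·(0.435−0.633) = -0.133.

-0.13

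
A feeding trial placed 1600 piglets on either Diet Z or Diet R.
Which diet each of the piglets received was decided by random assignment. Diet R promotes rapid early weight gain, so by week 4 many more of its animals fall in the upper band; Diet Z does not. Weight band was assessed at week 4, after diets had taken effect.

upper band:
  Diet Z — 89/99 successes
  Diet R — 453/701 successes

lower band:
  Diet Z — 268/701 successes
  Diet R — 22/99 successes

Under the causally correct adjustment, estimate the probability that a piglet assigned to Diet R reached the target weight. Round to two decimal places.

0.59

Diet Z is higher inside every week-4 weight band stratum but Diet R is higher in aggregate. Whether to stratify depends on how week-4 weight band relates to the diet.
Week-4 weight band is downstream of the diet. One should not condition on a consequence of treatment, so the overall rates are the right comparison.
So P(outcome | do(Diet R)) is just the pooled rate for Diet R: 475/800 = 0.594.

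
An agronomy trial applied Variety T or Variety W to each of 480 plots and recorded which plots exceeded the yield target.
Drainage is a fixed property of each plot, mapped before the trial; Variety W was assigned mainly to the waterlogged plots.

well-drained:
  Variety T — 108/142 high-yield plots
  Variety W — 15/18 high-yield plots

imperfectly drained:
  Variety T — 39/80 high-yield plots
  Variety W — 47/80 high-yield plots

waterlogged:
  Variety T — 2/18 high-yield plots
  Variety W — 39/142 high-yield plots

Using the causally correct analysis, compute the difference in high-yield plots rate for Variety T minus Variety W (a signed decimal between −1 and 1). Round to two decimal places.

-0.11

Variety W is higher inside every field drainage stratum but Variety T is higher in aggregate. Whether to stratify depends on how field drainage relates to the variety.
Field drainage differs across varietys for reasons unrelated to any effect of the variety itself, and it separately predicts the outcome — a classic confounder. We must compare within field drainage levels.
Adjusting over the population distribution of field drainage: 0.333·(0.761−0.833) + 0.333·(0.487−0.588) + 0.333·(0.111−0.275) = -0.112.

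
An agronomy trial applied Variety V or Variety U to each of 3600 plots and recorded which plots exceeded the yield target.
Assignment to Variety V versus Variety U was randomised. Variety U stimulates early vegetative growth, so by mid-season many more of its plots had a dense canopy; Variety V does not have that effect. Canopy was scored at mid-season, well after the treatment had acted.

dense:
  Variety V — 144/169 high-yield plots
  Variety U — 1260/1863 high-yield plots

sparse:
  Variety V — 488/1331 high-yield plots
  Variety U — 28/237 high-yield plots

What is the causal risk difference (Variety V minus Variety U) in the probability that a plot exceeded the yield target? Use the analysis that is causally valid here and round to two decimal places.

-0.19

Within every mid-season canopy level Variety V has the higher rate, yet pooled Variety U does — Simpson's reversal.
Mid-season canopy here is a post-treatment variable shaped by the variety; conditioning on it would introduce bias rather than remove it. The overall comparison is the causal one.
The causal difference is the pooled difference: 0.421 − 0.613 = -0.192.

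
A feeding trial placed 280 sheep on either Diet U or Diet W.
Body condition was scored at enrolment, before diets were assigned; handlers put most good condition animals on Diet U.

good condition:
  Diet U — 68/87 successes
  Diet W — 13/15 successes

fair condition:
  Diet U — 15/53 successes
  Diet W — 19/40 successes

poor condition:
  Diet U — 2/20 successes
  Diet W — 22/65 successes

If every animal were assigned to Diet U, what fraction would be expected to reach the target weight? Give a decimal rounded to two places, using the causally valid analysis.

0.41

Here starting body condition is a common cause — it drives both which diet a case falls under and the outcome. The crude comparison mixes populations; the stratum-specific rates are the causally relevant ones.
Standardising Diet U to the population starting body condition mix: 0.364·68/87 + 0.332·15/53 + 0.304·2/20 = 0.409.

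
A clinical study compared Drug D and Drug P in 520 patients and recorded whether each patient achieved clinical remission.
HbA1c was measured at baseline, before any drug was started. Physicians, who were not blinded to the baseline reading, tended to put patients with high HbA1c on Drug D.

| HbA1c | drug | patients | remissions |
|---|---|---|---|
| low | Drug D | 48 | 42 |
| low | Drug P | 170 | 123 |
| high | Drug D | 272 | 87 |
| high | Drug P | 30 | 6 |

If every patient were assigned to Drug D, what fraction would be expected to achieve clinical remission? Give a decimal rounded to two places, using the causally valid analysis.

0.55

The HbA1c-specific comparison favours Drug D throughout, but the pooled figures favour Drug P. The question is whether to condition on HbA1c.
Nothing the drug does changes HbA1c; the imbalance is an allocation artefact. With HbA1c also predicting the outcome, the pooled figure is confounded, and the within-stratum comparison is the causal one.
Standardising Drug D to the population HbA1c mix: 0.419·42/48 + 0.581·87/272 = 0.553.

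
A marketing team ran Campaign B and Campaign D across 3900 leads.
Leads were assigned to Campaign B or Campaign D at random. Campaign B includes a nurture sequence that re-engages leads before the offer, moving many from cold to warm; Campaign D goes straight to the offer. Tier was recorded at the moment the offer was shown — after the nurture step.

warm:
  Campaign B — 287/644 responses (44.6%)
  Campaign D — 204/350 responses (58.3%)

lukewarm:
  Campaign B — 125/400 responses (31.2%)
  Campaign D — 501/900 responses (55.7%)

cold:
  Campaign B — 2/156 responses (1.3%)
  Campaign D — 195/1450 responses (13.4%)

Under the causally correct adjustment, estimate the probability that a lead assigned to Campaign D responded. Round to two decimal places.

Stratifying would compare campaigns among leads the campaigns themselves sorted into engagement tier groups — a form of selection on an intermediate. The unconditioned pooled rates give the total causal effect.
So P(outcome | do(Campaign D)) is just the pooled rate for Campaign D: 900/2700 = 0.333.

0.33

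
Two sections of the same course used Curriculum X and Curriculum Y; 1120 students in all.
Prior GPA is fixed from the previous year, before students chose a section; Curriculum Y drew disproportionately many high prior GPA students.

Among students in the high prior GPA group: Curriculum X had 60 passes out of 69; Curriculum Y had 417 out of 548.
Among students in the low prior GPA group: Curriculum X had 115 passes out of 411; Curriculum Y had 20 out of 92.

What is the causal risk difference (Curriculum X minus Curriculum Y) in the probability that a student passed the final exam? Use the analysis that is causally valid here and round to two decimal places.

The prior GPA band-specific comparison favours Curriculum X throughout, but the pooled figures favour Curriculum Y. The question is whether to condition on prior GPA band.
Prior GPA band differs across teaching methods for reasons unrelated to any effect of the teaching method itself, and it separately predicts the outcome — a classic confounder. We must compare within prior GPA band levels.
Adjusting over the population distribution of prior GPA band: 0.551·(0.870−0.761) + 0.449·(0.280−0.217) = +0.088.

+0.09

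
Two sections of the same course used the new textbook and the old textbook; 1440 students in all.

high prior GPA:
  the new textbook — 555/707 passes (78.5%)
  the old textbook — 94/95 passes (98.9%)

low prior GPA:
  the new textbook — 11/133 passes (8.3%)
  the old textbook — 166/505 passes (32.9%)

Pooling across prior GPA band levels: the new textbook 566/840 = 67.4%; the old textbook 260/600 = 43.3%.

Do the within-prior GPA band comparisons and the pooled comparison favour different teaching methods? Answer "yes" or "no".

Within each prior GPA band level (high prior GPA 78.5% vs 98.9%; low prior GPA 8.3% vs 32.9%), the old textbook has the higher rate every time. Pooled: 67.4% vs 43.3% — the new textbook has the higher rate overall. The two comparisons disagree.

yes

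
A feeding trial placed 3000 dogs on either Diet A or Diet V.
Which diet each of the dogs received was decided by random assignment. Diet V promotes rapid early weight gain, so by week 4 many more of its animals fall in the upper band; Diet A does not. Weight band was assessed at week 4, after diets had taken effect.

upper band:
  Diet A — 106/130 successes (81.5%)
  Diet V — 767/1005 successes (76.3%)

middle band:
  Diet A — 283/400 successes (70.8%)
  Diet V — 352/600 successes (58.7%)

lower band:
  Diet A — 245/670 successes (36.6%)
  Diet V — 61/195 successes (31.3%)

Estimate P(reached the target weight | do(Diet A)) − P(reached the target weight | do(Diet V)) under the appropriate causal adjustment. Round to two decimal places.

Because the diet influences week-4 weight band, week-4 weight band is a post-treatment mediator, not a confounder. Stratifying on it would bias the estimate; the causal effect is the crude pooled difference.
The causal difference is the pooled difference: 0.528 − 0.656 = -0.127.

-0.13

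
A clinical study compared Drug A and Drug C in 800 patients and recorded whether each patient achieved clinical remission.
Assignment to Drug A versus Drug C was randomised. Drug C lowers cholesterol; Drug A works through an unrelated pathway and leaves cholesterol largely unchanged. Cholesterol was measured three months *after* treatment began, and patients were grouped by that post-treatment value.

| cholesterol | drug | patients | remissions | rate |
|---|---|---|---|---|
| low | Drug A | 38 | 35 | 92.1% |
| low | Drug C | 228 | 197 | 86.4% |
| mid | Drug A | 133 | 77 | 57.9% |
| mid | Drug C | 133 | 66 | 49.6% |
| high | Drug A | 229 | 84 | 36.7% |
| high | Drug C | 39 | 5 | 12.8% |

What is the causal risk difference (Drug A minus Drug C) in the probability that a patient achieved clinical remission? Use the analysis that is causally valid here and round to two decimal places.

Cholesterol is downstream of the drug. One should not condition on a consequence of treatment, so the overall rates are the right comparison.
The causal difference is the pooled difference: 0.490 − 0.670 = -0.180.

-0.18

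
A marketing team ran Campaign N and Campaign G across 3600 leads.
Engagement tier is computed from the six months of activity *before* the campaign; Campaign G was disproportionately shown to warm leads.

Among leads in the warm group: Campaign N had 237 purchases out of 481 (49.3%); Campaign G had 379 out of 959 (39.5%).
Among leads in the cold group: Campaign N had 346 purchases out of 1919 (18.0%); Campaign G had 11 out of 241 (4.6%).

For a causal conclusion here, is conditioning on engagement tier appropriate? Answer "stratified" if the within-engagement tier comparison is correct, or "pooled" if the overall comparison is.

stratified

The stratified and pooled comparisons disagree (Campaign N wins within each engagement tier; Campaign G wins overall), so the answer turns on the causal role of engagement tier.
The imbalance in engagement tier arose from how leads were allocated, not from anything the campaign did; and engagement tier independently affects the outcome. The pooled gap is confounded — condition on engagement tier.
Within each level — warm: 49.3% vs 39.5%; cold: 18.0% vs 4.6% — Campaign N is higher every time.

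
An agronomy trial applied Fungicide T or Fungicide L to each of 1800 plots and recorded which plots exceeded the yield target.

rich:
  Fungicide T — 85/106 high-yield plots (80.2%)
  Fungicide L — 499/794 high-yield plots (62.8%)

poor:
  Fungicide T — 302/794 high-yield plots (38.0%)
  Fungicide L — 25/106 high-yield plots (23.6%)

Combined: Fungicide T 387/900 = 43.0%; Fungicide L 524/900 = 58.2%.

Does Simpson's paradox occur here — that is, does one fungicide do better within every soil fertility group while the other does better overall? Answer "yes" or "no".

yes

Within each soil fertility level (rich 80.2% vs 62.8%; poor 38.0% vs 23.6%), Fungicide T has the higher rate every time. Pooled: 43.0% vs 58.2% — Fungicide L has the higher rate overall. The two comparisons disagree.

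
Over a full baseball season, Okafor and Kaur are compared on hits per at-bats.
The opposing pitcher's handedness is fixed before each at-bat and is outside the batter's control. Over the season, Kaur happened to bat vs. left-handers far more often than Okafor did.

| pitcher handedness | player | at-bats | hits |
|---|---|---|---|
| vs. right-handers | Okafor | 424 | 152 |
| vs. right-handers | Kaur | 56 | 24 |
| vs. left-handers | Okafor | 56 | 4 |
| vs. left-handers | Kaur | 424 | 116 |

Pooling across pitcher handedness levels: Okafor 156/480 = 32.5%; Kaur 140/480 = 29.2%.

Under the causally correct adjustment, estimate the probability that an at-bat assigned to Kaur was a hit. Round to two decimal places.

Kaur is higher inside every pitcher handedness stratum but Okafor is higher in aggregate. Whether to stratify depends on how pitcher handedness relates to the player.
Here pitcher handedness is a common cause — it drives both which player a case falls under and the outcome. The crude comparison mixes populations; the stratum-specific rates are the causally relevant ones.
Standardising Kaur to the population pitcher handedness mix: 0.500·24/56 + 0.500·116/424 = 0.351.

0.35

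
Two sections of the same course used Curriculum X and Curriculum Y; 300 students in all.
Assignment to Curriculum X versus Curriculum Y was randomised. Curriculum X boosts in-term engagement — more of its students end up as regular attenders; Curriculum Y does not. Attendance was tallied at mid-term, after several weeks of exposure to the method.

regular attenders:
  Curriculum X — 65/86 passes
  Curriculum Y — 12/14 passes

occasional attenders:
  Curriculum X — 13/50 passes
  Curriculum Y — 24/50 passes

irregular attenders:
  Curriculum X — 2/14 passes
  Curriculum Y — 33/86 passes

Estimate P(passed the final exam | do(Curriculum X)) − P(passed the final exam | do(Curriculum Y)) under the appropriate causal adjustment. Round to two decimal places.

+0.07

The mid-term attendance-specific comparison favours Curriculum Y throughout, but the pooled figures favour Curriculum X. The question is whether to condition on mid-term attendance.
Mid-term attendance here is a post-treatment variable shaped by the teaching method; conditioning on it would introduce bias rather than remove it. The overall comparison is the causal one.
The causal difference is the pooled difference: 0.533 − 0.460 = +0.073.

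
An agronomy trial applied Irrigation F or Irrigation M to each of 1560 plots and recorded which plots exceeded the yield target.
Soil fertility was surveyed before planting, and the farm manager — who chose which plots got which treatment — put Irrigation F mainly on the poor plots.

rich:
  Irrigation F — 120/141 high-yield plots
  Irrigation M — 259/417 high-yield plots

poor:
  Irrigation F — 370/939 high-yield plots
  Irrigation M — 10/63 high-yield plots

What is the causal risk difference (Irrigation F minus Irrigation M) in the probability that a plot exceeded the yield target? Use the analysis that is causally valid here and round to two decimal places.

+0.23

Since soil fertility is a pre-existing factor (not a product of the irrigation) and it affects the outcome on its own, it is a confounder. The stratified rates, not the pooled rate, identify the causal effect.
Adjusting over the population distribution of soil fertility: 0.358·(0.851−0.621) + 0.642·(0.394−0.159) = +0.233.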